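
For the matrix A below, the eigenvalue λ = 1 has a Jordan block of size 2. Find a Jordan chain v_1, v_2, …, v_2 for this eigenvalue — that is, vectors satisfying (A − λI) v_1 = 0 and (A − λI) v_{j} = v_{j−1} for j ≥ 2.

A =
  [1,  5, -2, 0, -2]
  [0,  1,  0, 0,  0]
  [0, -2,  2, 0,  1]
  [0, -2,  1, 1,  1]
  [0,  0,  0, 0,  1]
A Jordan chain for λ = 1 of length 2:
v_1 = (1, 0, 0, 0, 0)ᵀ
v_2 = (0, 1, 2, 0, 0)ᵀ

Let N = A − (1)·I. We want v_2 with N^2 v_2 = 0 but N^1 v_2 ≠ 0; then v_{j-1} := N · v_j for j = 2, …, 2.

Pick v_2 = (0, 1, 2, 0, 0)ᵀ.
Then v_1 = N · v_2 = (1, 0, 0, 0, 0)ᵀ.

Sanity check: (A − (1)·I) v_1 = (0, 0, 0, 0, 0)ᵀ = 0. ✓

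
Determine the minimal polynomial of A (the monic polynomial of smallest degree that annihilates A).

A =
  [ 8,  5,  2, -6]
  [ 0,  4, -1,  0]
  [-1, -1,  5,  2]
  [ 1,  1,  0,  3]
x^3 - 15*x^2 + 75*x - 125

The characteristic polynomial is χ_A(x) = (x - 5)^4, so the eigenvalues are known. The minimal polynomial is
  m_A(x) = Π_λ (x − λ)^{k_λ}
where k_λ is the size of the *largest* Jordan block for λ (equivalently, the smallest k with (A − λI)^k v = 0 for every generalised eigenvector v of λ).

  λ = 5: largest Jordan block has size 3, contributing (x − 5)^3

So m_A(x) = (x - 5)^3 = x^3 - 15*x^2 + 75*x - 125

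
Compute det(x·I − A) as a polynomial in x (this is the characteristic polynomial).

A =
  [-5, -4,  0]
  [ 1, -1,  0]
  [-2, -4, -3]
x^3 + 9*x^2 + 27*x + 27

Expanding det(x·I − A) (e.g. by cofactor expansion or by noting that A is similar to its Jordan form J, which has the same characteristic polynomial as A) gives
  χ_A(x) = x^3 + 9*x^2 + 27*x + 27
which factors as (x + 3)^3. The eigenvalues (with algebraic multiplicities) are λ = -3 with multiplicity 3.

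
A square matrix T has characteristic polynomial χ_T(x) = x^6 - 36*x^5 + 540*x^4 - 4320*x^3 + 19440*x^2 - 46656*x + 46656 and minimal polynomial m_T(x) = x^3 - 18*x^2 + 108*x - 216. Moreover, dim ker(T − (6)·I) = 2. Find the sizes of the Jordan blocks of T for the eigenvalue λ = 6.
Block sizes for λ = 6: [3, 3]

Step 1 — from the characteristic polynomial, algebraic multiplicity of λ = 6 is 6. From dim ker(T − (6)·I) = 2, there are exactly 2 Jordan blocks for λ = 6.
Step 2 — from the minimal polynomial, the factor (x − 6)^3 tells us the largest block for λ = 6 has size 3.
Step 3 — with total size 6, 2 blocks, and largest block 3, the block sizes (in nonincreasing order) are [3, 3].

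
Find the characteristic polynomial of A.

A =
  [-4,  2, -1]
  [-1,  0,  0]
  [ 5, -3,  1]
x^3 + 3*x^2 + 3*x + 1

Expanding det(x·I − A) (e.g. by cofactor expansion or by noting that A is similar to its Jordan form J, which has the same characteristic polynomial as A) gives
  χ_A(x) = x^3 + 3*x^2 + 3*x + 1
which factors as (x + 1)^3. The eigenvalues (with algebraic multiplicities) are λ = -1 with multiplicity 3.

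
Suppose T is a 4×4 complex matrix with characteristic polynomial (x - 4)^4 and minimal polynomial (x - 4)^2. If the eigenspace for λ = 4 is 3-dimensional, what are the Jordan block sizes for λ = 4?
Block sizes for λ = 4: [2, 1, 1]

Step 1 — from the characteristic polynomial, algebraic multiplicity of λ = 4 is 4. From dim ker(T − (4)·I) = 3, there are exactly 3 Jordan blocks for λ = 4.
Step 2 — from the minimal polynomial, the factor (x − 4)^2 tells us the largest block for λ = 4 has size 2.
Step 3 — with total size 4, 3 blocks, and largest block 2, the block sizes (in nonincreasing order) are [2, 1, 1].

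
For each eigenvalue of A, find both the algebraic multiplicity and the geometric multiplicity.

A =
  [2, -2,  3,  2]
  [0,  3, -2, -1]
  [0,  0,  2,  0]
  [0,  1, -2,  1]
λ = 2: alg = 4, geom = 2

Step 1 — factor the characteristic polynomial to read off the algebraic multiplicities:
  χ_A(x) = (x - 2)^4

Step 2 — compute geometric multiplicities via the rank-nullity identity g(λ) = n − rank(A − λI):
  rank(A − (2)·I) = 2, so dim ker(A − (2)·I) = n − 2 = 2

Summary:
  λ = 2: algebraic multiplicity = 4, geometric multiplicity = 2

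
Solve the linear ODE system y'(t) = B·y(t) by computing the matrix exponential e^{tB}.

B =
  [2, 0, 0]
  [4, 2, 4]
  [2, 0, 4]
e^{tB} =
  [exp(2*t), 0, 0]
  [2*exp(4*t) - 2*exp(2*t), exp(2*t), 2*exp(4*t) - 2*exp(2*t)]
  [exp(4*t) - exp(2*t), 0, exp(4*t)]

Strategy: write B = P · J · P⁻¹ where J is a Jordan canonical form, so e^{tB} = P · e^{tJ} · P⁻¹, and e^{tJ} can be computed block-by-block.

B has Jordan form
J =
  [2, 0, 0]
  [0, 2, 0]
  [0, 0, 4]
(up to reordering of blocks).

Per-block formulas:
  For a 1×1 block at λ = 4: exp(t · [4]) = [e^(4t)].
  For a 1×1 block at λ = 2: exp(t · [2]) = [e^(2t)].

After assembling e^{tJ} and conjugating by P, we get:

e^{tB} =
  [exp(2*t), 0, 0]
  [2*exp(4*t) - 2*exp(2*t), exp(2*t), 2*exp(4*t) - 2*exp(2*t)]
  [exp(4*t) - exp(2*t), 0, exp(4*t)]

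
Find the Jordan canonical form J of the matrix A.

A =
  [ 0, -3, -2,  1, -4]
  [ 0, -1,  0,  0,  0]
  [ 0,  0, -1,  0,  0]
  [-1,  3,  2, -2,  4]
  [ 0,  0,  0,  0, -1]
J_2(-1) ⊕ J_1(-1) ⊕ J_1(-1) ⊕ J_1(-1)

The characteristic polynomial is
  det(x·I − A) = x^5 + 5*x^4 + 10*x^3 + 10*x^2 + 5*x + 1 = (x + 1)^5

Eigenvalues and multiplicities (the geometric multiplicity of λ is n − rank(A − λI), which equals the number of Jordan blocks for λ):
  λ = -1: algebraic multiplicity = 5, geometric multiplicity = 4

Determining the block sizes for each eigenvalue:
  λ = -1: 4 blocks summing to 5 forces exactly one block of size 2 and the rest size 1 → block sizes [2, 1, 1, 1]

Assembling the blocks gives a Jordan form
J =
  [-1,  1,  0,  0,  0]
  [ 0, -1,  0,  0,  0]
  [ 0,  0, -1,  0,  0]
  [ 0,  0,  0, -1,  0]
  [ 0,  0,  0,  0, -1]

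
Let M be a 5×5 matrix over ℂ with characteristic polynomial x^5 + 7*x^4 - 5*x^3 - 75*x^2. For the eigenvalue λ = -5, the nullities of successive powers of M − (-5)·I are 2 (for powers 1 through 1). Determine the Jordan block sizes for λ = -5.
Block sizes for λ = -5: [1, 1]

From the dimensions of kernels of powers, the number of Jordan blocks of size at least j is d_j − d_{j−1} where d_j = dim ker(N^j) (with d_0 = 0). Computing the differences gives [2].
The number of blocks of size exactly k is (#blocks of size ≥ k) − (#blocks of size ≥ k + 1), so the partition is: 2 block(s) of size 1.
In nonincreasing order the block sizes are [1, 1].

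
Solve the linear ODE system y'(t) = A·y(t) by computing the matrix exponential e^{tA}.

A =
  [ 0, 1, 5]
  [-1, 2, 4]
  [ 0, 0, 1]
e^{tA} =
  [-t*exp(t) + exp(t), t*exp(t), -t^2*exp(t)/2 + 5*t*exp(t)]
  [-t*exp(t), t*exp(t) + exp(t), -t^2*exp(t)/2 + 4*t*exp(t)]
  [0, 0, exp(t)]

Strategy: write A = P · J · P⁻¹ where J is a Jordan canonical form, so e^{tA} = P · e^{tJ} · P⁻¹, and e^{tJ} can be computed block-by-block.

A has Jordan form
J =
  [1, 1, 0]
  [0, 1, 1]
  [0, 0, 1]
(up to reordering of blocks).

Per-block formulas:
  For a 3×3 Jordan block J_3(1): exp(t · J_3(1)) = e^(1t)·(I + t·N + (t^2/2)·N^2), where N is the 3×3 nilpotent shift.

After assembling e^{tJ} and conjugating by P, we get:

e^{tA} =
  [-t*exp(t) + exp(t), t*exp(t), -t^2*exp(t)/2 + 5*t*exp(t)]
  [-t*exp(t), t*exp(t) + exp(t), -t^2*exp(t)/2 + 4*t*exp(t)]
  [0, 0, exp(t)]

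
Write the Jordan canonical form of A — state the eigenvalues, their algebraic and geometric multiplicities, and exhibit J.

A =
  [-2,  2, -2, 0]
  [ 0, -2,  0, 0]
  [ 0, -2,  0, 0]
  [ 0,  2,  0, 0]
J_1(-2) ⊕ J_1(-2) ⊕ J_1(0) ⊕ J_1(0)

The characteristic polynomial is
  det(x·I − A) = x^4 + 4*x^3 + 4*x^2 = x^2*(x + 2)^2

Eigenvalues and multiplicities (the geometric multiplicity of λ is n − rank(A − λI), which equals the number of Jordan blocks for λ):
  λ = -2: algebraic multiplicity = 2, geometric multiplicity = 2
  λ = 0: algebraic multiplicity = 2, geometric multiplicity = 2

Determining the block sizes for each eigenvalue:
  λ = -2: gm = am = 2, so every block has size 1 → block sizes [1, 1]
  λ = 0: gm = am = 2, so every block has size 1 → block sizes [1, 1]

Assembling the blocks gives a Jordan form
J =
  [-2,  0, 0, 0]
  [ 0, -2, 0, 0]
  [ 0,  0, 0, 0]
  [ 0,  0, 0, 0]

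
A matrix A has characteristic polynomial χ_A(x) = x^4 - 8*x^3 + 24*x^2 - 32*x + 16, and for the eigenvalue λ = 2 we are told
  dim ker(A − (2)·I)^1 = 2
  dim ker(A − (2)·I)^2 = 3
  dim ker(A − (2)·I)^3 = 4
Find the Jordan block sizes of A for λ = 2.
Block sizes for λ = 2: [3, 1]

From the dimensions of kernels of powers, the number of Jordan blocks of size at least j is d_j − d_{j−1} where d_j = dim ker(N^j) (with d_0 = 0). Computing the differences gives [2, 1, 1].
The number of blocks of size exactly k is (#blocks of size ≥ k) − (#blocks of size ≥ k + 1), so the partition is: 1 block(s) of size 1, 1 block(s) of size 3.
In nonincreasing order the block sizes are [3, 1].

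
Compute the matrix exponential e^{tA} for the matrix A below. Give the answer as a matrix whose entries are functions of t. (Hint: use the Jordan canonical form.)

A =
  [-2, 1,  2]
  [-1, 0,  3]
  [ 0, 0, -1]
e^{tA} =
  [-t*exp(-t) + exp(-t), t*exp(-t), t^2*exp(-t)/2 + 2*t*exp(-t)]
  [-t*exp(-t), t*exp(-t) + exp(-t), t^2*exp(-t)/2 + 3*t*exp(-t)]
  [0, 0, exp(-t)]

Strategy: write A = P · J · P⁻¹ where J is a Jordan canonical form, so e^{tA} = P · e^{tJ} · P⁻¹, and e^{tJ} can be computed block-by-block.

A has Jordan form
J =
  [-1,  1,  0]
  [ 0, -1,  1]
  [ 0,  0, -1]
(up to reordering of blocks).

Per-block formulas:
  For a 3×3 Jordan block J_3(-1): exp(t · J_3(-1)) = e^(-1t)·(I + t·N + (t^2/2)·N^2), where N is the 3×3 nilpotent shift.

After assembling e^{tJ} and conjugating by P, we get:

e^{tA} =
  [-t*exp(-t) + exp(-t), t*exp(-t), t^2*exp(-t)/2 + 2*t*exp(-t)]
  [-t*exp(-t), t*exp(-t) + exp(-t), t^2*exp(-t)/2 + 3*t*exp(-t)]
  [0, 0, exp(-t)]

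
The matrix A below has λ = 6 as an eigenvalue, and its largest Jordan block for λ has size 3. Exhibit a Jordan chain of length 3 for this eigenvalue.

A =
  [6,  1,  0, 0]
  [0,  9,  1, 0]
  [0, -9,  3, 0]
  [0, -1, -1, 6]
A Jordan chain for λ = 6 of length 3:
v_1 = (3, 0, 0, 6)ᵀ
v_2 = (1, 3, -9, -1)ᵀ
v_3 = (0, 1, 0, 0)ᵀ

Let N = A − (6)·I. We want v_3 with N^3 v_3 = 0 but N^2 v_3 ≠ 0; then v_{j-1} := N · v_j for j = 3, …, 2.

Pick v_3 = (0, 1, 0, 0)ᵀ.
Then v_2 = N · v_3 = (1, 3, -9, -1)ᵀ.
Then v_1 = N · v_2 = (3, 0, 0, 6)ᵀ.

Sanity check: (A − (6)·I) v_1 = (0, 0, 0, 0)ᵀ = 0. ✓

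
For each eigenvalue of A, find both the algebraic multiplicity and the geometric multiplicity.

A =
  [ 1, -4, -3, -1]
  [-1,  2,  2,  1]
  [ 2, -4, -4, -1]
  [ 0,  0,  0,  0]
λ = -1: alg = 1, geom = 1; λ = 0: alg = 3, geom = 1

Step 1 — factor the characteristic polynomial to read off the algebraic multiplicities:
  χ_A(x) = x^3*(x + 1)

Step 2 — compute geometric multiplicities via the rank-nullity identity g(λ) = n − rank(A − λI):
  rank(A − (-1)·I) = 3, so dim ker(A − (-1)·I) = n − 3 = 1
  rank(A − (0)·I) = 3, so dim ker(A − (0)·I) = n − 3 = 1

Summary:
  λ = -1: algebraic multiplicity = 1, geometric multiplicity = 1
  λ = 0: algebraic multiplicity = 3, geometric multiplicity = 1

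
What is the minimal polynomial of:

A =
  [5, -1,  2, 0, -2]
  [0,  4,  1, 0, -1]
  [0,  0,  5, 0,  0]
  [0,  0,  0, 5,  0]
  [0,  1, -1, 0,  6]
x^3 - 15*x^2 + 75*x - 125

The characteristic polynomial is χ_A(x) = (x - 5)^5, so the eigenvalues are known. The minimal polynomial is
  m_A(x) = Π_λ (x − λ)^{k_λ}
where k_λ is the size of the *largest* Jordan block for λ (equivalently, the smallest k with (A − λI)^k v = 0 for every generalised eigenvector v of λ).

  λ = 5: largest Jordan block has size 3, contributing (x − 5)^3

So m_A(x) = (x - 5)^3 = x^3 - 15*x^2 + 75*x - 125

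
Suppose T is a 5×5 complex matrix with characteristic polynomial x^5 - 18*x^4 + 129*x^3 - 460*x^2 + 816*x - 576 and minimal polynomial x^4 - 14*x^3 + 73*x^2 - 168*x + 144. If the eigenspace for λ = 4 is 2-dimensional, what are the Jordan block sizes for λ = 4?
Block sizes for λ = 4: [2, 1]

Step 1 — from the characteristic polynomial, algebraic multiplicity of λ = 4 is 3. From dim ker(T − (4)·I) = 2, there are exactly 2 Jordan blocks for λ = 4.
Step 2 — from the minimal polynomial, the factor (x − 4)^2 tells us the largest block for λ = 4 has size 2.
Step 3 — with total size 3, 2 blocks, and largest block 2, the block sizes (in nonincreasing order) are [2, 1].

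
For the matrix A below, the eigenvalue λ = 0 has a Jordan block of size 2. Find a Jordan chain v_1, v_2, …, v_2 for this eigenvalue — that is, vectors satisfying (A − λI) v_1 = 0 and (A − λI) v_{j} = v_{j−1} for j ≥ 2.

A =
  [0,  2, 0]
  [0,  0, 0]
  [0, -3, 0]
A Jordan chain for λ = 0 of length 2:
v_1 = (2, 0, -3)ᵀ
v_2 = (0, 1, 0)ᵀ

Let N = A − (0)·I. We want v_2 with N^2 v_2 = 0 but N^1 v_2 ≠ 0; then v_{j-1} := N · v_j for j = 2, …, 2.

Pick v_2 = (0, 1, 0)ᵀ.
Then v_1 = N · v_2 = (2, 0, -3)ᵀ.

Sanity check: (A − (0)·I) v_1 = (0, 0, 0)ᵀ = 0. ✓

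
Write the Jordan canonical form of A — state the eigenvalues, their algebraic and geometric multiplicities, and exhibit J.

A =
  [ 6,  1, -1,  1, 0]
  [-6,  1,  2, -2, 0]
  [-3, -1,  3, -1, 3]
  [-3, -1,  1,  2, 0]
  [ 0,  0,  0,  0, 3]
J_3(3) ⊕ J_1(3) ⊕ J_1(3)

The characteristic polynomial is
  det(x·I − A) = x^5 - 15*x^4 + 90*x^3 - 270*x^2 + 405*x - 243 = (x - 3)^5

Eigenvalues and multiplicities (the geometric multiplicity of λ is n − rank(A − λI), which equals the number of Jordan blocks for λ):
  λ = 3: algebraic multiplicity = 5, geometric multiplicity = 3

Determining the block sizes for each eigenvalue:
  λ = 3: with am = 5 and gm = 3, the partition is not yet determined (e.g. several partitions of 5 into 3 parts exist). Let N = A − (3)·I. Computing rank(N^1) = 2, rank(N^2) = 1, rank(N^3) = 0; the number of blocks of size ≥ j is rank(N^{j−1}) − rank(N^j), giving [3, 1, 1]. So we have 1 block(s) of size 3, 2 block(s) of size 1 → block sizes [3, 1, 1]

Assembling the blocks gives a Jordan form
J =
  [3, 1, 0, 0, 0]
  [0, 3, 1, 0, 0]
  [0, 0, 3, 0, 0]
  [0, 0, 0, 3, 0]
  [0, 0, 0, 0, 3]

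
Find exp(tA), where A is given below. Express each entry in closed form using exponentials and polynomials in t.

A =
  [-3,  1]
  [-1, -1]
e^{tA} =
  [-t*exp(-2*t) + exp(-2*t), t*exp(-2*t)]
  [-t*exp(-2*t), t*exp(-2*t) + exp(-2*t)]

Strategy: write A = P · J · P⁻¹ where J is a Jordan canonical form, so e^{tA} = P · e^{tJ} · P⁻¹, and e^{tJ} can be computed block-by-block.

A has Jordan form
J =
  [-2,  1]
  [ 0, -2]
(up to reordering of blocks).

Per-block formulas:
  For a 2×2 Jordan block J_2(-2): exp(t · J_2(-2)) = e^(-2t)·(I + t·N), where N is the 2×2 nilpotent shift.

After assembling e^{tJ} and conjugating by P, we get:

e^{tA} =
  [-t*exp(-2*t) + exp(-2*t), t*exp(-2*t)]
  [-t*exp(-2*t), t*exp(-2*t) + exp(-2*t)]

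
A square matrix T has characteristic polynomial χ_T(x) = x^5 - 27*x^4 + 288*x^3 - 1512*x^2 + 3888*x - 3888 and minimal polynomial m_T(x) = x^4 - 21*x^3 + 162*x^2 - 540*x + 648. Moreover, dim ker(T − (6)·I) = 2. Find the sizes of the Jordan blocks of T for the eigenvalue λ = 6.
Block sizes for λ = 6: [3, 1]

Step 1 — from the characteristic polynomial, algebraic multiplicity of λ = 6 is 4. From dim ker(T − (6)·I) = 2, there are exactly 2 Jordan blocks for λ = 6.
Step 2 — from the minimal polynomial, the factor (x − 6)^3 tells us the largest block for λ = 6 has size 3.
Step 3 — with total size 4, 2 blocks, and largest block 3, the block sizes (in nonincreasing order) are [3, 1].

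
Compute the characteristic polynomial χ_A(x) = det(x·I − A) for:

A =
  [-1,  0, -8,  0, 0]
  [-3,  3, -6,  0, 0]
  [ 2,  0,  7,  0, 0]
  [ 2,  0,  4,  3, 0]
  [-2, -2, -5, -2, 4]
x^5 - 16*x^4 + 102*x^3 - 324*x^2 + 513*x - 324

Expanding det(x·I − A) (e.g. by cofactor expansion or by noting that A is similar to its Jordan form J, which has the same characteristic polynomial as A) gives
  χ_A(x) = x^5 - 16*x^4 + 102*x^3 - 324*x^2 + 513*x - 324
which factors as (x - 4)*(x - 3)^4. The eigenvalues (with algebraic multiplicities) are λ = 3 with multiplicity 4, λ = 4 with multiplicity 1.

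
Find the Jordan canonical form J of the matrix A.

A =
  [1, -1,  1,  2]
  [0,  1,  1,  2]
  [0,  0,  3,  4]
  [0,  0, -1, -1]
J_3(1) ⊕ J_1(1)

The characteristic polynomial is
  det(x·I − A) = x^4 - 4*x^3 + 6*x^2 - 4*x + 1 = (x - 1)^4

Eigenvalues and multiplicities (the geometric multiplicity of λ is n − rank(A − λI), which equals the number of Jordan blocks for λ):
  λ = 1: algebraic multiplicity = 4, geometric multiplicity = 2

Determining the block sizes for each eigenvalue:
  λ = 1: with am = 4 and gm = 2, the partition is not yet determined (e.g. several partitions of 4 into 2 parts exist). Let N = A − (1)·I. Computing rank(N^1) = 2, rank(N^2) = 1, rank(N^3) = 0; the number of blocks of size ≥ j is rank(N^{j−1}) − rank(N^j), giving [2, 1, 1]. So we have 1 block(s) of size 3, 1 block(s) of size 1 → block sizes [3, 1]

Assembling the blocks gives a Jordan form
J =
  [1, 1, 0, 0]
  [0, 1, 1, 0]
  [0, 0, 1, 0]
  [0, 0, 0, 1]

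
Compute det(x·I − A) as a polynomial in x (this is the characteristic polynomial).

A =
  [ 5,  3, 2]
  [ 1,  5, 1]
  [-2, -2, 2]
x^3 - 12*x^2 + 48*x - 64

Expanding det(x·I − A) (e.g. by cofactor expansion or by noting that A is similar to its Jordan form J, which has the same characteristic polynomial as A) gives
  χ_A(x) = x^3 - 12*x^2 + 48*x - 64
which factors as (x - 4)^3. The eigenvalues (with algebraic multiplicities) are λ = 4 with multiplicity 3.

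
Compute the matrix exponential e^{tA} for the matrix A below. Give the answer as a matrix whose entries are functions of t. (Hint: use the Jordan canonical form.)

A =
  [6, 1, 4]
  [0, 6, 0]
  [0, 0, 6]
e^{tA} =
  [exp(6*t), t*exp(6*t), 4*t*exp(6*t)]
  [0, exp(6*t), 0]
  [0, 0, exp(6*t)]

Strategy: write A = P · J · P⁻¹ where J is a Jordan canonical form, so e^{tA} = P · e^{tJ} · P⁻¹, and e^{tJ} can be computed block-by-block.

A has Jordan form
J =
  [6, 1, 0]
  [0, 6, 0]
  [0, 0, 6]
(up to reordering of blocks).

Per-block formulas:
  For a 1×1 block at λ = 6: exp(t · [6]) = [e^(6t)].
  For a 2×2 Jordan block J_2(6): exp(t · J_2(6)) = e^(6t)·(I + t·N), where N is the 2×2 nilpotent shift.

After assembling e^{tJ} and conjugating by P, we get:

e^{tA} =
  [exp(6*t), t*exp(6*t), 4*t*exp(6*t)]
  [0, exp(6*t), 0]
  [0, 0, exp(6*t)]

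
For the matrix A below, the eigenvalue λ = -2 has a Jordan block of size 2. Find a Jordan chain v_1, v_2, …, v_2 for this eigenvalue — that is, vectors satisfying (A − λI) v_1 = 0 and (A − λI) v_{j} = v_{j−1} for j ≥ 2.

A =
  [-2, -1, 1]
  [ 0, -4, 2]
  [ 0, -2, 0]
A Jordan chain for λ = -2 of length 2:
v_1 = (-1, -2, -2)ᵀ
v_2 = (0, 1, 0)ᵀ

Let N = A − (-2)·I. We want v_2 with N^2 v_2 = 0 but N^1 v_2 ≠ 0; then v_{j-1} := N · v_j for j = 2, …, 2.

Pick v_2 = (0, 1, 0)ᵀ.
Then v_1 = N · v_2 = (-1, -2, -2)ᵀ.

Sanity check: (A − (-2)·I) v_1 = (0, 0, 0)ᵀ = 0. ✓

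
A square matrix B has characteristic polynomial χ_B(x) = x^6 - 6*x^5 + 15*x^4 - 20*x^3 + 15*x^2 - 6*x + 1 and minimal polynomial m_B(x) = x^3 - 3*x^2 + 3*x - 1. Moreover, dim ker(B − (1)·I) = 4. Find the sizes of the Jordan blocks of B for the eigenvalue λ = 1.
Block sizes for λ = 1: [3, 1, 1, 1]

Step 1 — from the characteristic polynomial, algebraic multiplicity of λ = 1 is 6. From dim ker(B − (1)·I) = 4, there are exactly 4 Jordan blocks for λ = 1.
Step 2 — from the minimal polynomial, the factor (x − 1)^3 tells us the largest block for λ = 1 has size 3.
Step 3 — with total size 6, 4 blocks, and largest block 3, the block sizes (in nonincreasing order) are [3, 1, 1, 1].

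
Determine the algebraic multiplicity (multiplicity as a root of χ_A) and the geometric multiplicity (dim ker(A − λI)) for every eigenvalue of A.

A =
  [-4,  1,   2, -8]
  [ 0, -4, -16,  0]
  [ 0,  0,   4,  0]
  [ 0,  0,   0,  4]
λ = -4: alg = 2, geom = 1; λ = 4: alg = 2, geom = 2

Step 1 — factor the characteristic polynomial to read off the algebraic multiplicities:
  χ_A(x) = (x - 4)^2*(x + 4)^2

Step 2 — compute geometric multiplicities via the rank-nullity identity g(λ) = n − rank(A − λI):
  rank(A − (-4)·I) = 3, so dim ker(A − (-4)·I) = n − 3 = 1
  rank(A − (4)·I) = 2, so dim ker(A − (4)·I) = n − 2 = 2

Summary:
  λ = -4: algebraic multiplicity = 2, geometric multiplicity = 1
  λ = 4: algebraic multiplicity = 2, geometric multiplicity = 2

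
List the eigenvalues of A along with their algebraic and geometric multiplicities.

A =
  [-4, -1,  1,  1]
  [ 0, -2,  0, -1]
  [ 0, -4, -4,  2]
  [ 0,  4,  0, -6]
λ = -4: alg = 4, geom = 2

Step 1 — factor the characteristic polynomial to read off the algebraic multiplicities:
  χ_A(x) = (x + 4)^4

Step 2 — compute geometric multiplicities via the rank-nullity identity g(λ) = n − rank(A − λI):
  rank(A − (-4)·I) = 2, so dim ker(A − (-4)·I) = n − 2 = 2

Summary:
  λ = -4: algebraic multiplicity = 4, geometric multiplicity = 2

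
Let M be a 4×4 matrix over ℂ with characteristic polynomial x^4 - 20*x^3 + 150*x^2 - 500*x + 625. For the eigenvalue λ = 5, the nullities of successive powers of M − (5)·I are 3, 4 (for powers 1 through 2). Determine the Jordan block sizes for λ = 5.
Block sizes for λ = 5: [2, 1, 1]

From the dimensions of kernels of powers, the number of Jordan blocks of size at least j is d_j − d_{j−1} where d_j = dim ker(N^j) (with d_0 = 0). Computing the differences gives [3, 1].
The number of blocks of size exactly k is (#blocks of size ≥ k) − (#blocks of size ≥ k + 1), so the partition is: 2 block(s) of size 1, 1 block(s) of size 2.
In nonincreasing order the block sizes are [2, 1, 1].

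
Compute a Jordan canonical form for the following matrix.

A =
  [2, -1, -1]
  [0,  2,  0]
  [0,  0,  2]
J_2(2) ⊕ J_1(2)

The characteristic polynomial is
  det(x·I − A) = x^3 - 6*x^2 + 12*x - 8 = (x - 2)^3

Eigenvalues and multiplicities (the geometric multiplicity of λ is n − rank(A − λI), which equals the number of Jordan blocks for λ):
  λ = 2: algebraic multiplicity = 3, geometric multiplicity = 2

Determining the block sizes for each eigenvalue:
  λ = 2: 2 blocks summing to 3 forces exactly one block of size 2 and the rest size 1 → block sizes [2, 1]

Assembling the blocks gives a Jordan form
J =
  [2, 1, 0]
  [0, 2, 0]
  [0, 0, 2]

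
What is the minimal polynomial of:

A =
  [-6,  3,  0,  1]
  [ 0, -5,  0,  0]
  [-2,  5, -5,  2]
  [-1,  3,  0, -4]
x^2 + 10*x + 25

The characteristic polynomial is χ_A(x) = (x + 5)^4, so the eigenvalues are known. The minimal polynomial is
  m_A(x) = Π_λ (x − λ)^{k_λ}
where k_λ is the size of the *largest* Jordan block for λ (equivalently, the smallest k with (A − λI)^k v = 0 for every generalised eigenvector v of λ).

  λ = -5: largest Jordan block has size 2, contributing (x + 5)^2

So m_A(x) = (x + 5)^2 = x^2 + 10*x + 25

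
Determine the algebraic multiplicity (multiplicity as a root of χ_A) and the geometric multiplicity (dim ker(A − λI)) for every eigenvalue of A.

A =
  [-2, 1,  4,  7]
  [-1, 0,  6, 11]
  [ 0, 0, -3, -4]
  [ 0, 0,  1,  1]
λ = -1: alg = 4, geom = 2

Step 1 — factor the characteristic polynomial to read off the algebraic multiplicities:
  χ_A(x) = (x + 1)^4

Step 2 — compute geometric multiplicities via the rank-nullity identity g(λ) = n − rank(A − λI):
  rank(A − (-1)·I) = 2, so dim ker(A − (-1)·I) = n − 2 = 2

Summary:
  λ = -1: algebraic multiplicity = 4, geometric multiplicity = 2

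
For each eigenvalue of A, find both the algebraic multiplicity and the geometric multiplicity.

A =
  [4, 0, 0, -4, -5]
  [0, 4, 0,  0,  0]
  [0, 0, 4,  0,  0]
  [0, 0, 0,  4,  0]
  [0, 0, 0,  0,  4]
λ = 4: alg = 5, geom = 4

Step 1 — factor the characteristic polynomial to read off the algebraic multiplicities:
  χ_A(x) = (x - 4)^5

Step 2 — compute geometric multiplicities via the rank-nullity identity g(λ) = n − rank(A − λI):
  rank(A − (4)·I) = 1, so dim ker(A − (4)·I) = n − 1 = 4

Summary:
  λ = 4: algebraic multiplicity = 5, geometric multiplicity = 4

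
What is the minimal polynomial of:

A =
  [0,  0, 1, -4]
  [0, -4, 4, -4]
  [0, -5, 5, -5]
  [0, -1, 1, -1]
x^3

The characteristic polynomial is χ_A(x) = x^4, so the eigenvalues are known. The minimal polynomial is
  m_A(x) = Π_λ (x − λ)^{k_λ}
where k_λ is the size of the *largest* Jordan block for λ (equivalently, the smallest k with (A − λI)^k v = 0 for every generalised eigenvector v of λ).

  λ = 0: largest Jordan block has size 3, contributing (x − 0)^3

So m_A(x) = x^3 = x^3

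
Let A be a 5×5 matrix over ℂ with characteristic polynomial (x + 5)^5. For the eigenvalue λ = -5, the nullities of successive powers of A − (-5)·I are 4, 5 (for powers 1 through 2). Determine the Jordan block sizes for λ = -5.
Block sizes for λ = -5: [2, 1, 1, 1]

From the dimensions of kernels of powers, the number of Jordan blocks of size at least j is d_j − d_{j−1} where d_j = dim ker(N^j) (with d_0 = 0). Computing the differences gives [4, 1].
The number of blocks of size exactly k is (#blocks of size ≥ k) − (#blocks of size ≥ k + 1), so the partition is: 3 block(s) of size 1, 1 block(s) of size 2.
In nonincreasing order the block sizes are [2, 1, 1, 1].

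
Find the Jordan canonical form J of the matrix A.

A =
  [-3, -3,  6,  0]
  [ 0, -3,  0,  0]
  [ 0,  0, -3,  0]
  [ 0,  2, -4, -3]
J_2(-3) ⊕ J_1(-3) ⊕ J_1(-3)

The characteristic polynomial is
  det(x·I − A) = x^4 + 12*x^3 + 54*x^2 + 108*x + 81 = (x + 3)^4

Eigenvalues and multiplicities (the geometric multiplicity of λ is n − rank(A − λI), which equals the number of Jordan blocks for λ):
  λ = -3: algebraic multiplicity = 4, geometric multiplicity = 3

Determining the block sizes for each eigenvalue:
  λ = -3: 3 blocks summing to 4 forces exactly one block of size 2 and the rest size 1 → block sizes [2, 1, 1]

Assembling the blocks gives a Jordan form
J =
  [-3,  1,  0,  0]
  [ 0, -3,  0,  0]
  [ 0,  0, -3,  0]
  [ 0,  0,  0, -3]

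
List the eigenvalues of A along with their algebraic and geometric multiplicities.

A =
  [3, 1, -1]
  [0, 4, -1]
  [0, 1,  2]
λ = 3: alg = 3, geom = 2

Step 1 — factor the characteristic polynomial to read off the algebraic multiplicities:
  χ_A(x) = (x - 3)^3

Step 2 — compute geometric multiplicities via the rank-nullity identity g(λ) = n − rank(A − λI):
  rank(A − (3)·I) = 1, so dim ker(A − (3)·I) = n − 1 = 2

Summary:
  λ = 3: algebraic multiplicity = 3, geometric multiplicity = 2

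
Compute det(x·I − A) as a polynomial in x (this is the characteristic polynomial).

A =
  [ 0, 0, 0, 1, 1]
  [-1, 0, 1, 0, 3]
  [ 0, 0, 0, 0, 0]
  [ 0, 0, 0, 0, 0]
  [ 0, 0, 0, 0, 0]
x^5

Expanding det(x·I − A) (e.g. by cofactor expansion or by noting that A is similar to its Jordan form J, which has the same characteristic polynomial as A) gives
  χ_A(x) = x^5
which factors as x^5. The eigenvalues (with algebraic multiplicities) are λ = 0 with multiplicity 5.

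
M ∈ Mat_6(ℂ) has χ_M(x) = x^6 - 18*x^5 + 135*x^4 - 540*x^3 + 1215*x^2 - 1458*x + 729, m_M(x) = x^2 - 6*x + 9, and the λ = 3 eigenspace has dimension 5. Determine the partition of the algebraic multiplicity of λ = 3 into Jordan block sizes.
Block sizes for λ = 3: [2, 1, 1, 1, 1]

Step 1 — from the characteristic polynomial, algebraic multiplicity of λ = 3 is 6. From dim ker(M − (3)·I) = 5, there are exactly 5 Jordan blocks for λ = 3.
Step 2 — from the minimal polynomial, the factor (x − 3)^2 tells us the largest block for λ = 3 has size 2.
Step 3 — with total size 6, 5 blocks, and largest block 2, the block sizes (in nonincreasing order) are [2, 1, 1, 1, 1].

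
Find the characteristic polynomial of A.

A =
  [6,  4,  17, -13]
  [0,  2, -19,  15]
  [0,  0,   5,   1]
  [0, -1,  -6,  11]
x^4 - 24*x^3 + 216*x^2 - 864*x + 1296

Expanding det(x·I − A) (e.g. by cofactor expansion or by noting that A is similar to its Jordan form J, which has the same characteristic polynomial as A) gives
  χ_A(x) = x^4 - 24*x^3 + 216*x^2 - 864*x + 1296
which factors as (x - 6)^4. The eigenvalues (with algebraic multiplicities) are λ = 6 with multiplicity 4.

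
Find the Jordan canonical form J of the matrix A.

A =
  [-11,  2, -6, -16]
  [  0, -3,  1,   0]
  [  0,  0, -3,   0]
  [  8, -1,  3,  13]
J_3(-3) ⊕ J_1(5)

The characteristic polynomial is
  det(x·I − A) = x^4 + 4*x^3 - 18*x^2 - 108*x - 135 = (x - 5)*(x + 3)^3

Eigenvalues and multiplicities (the geometric multiplicity of λ is n − rank(A − λI), which equals the number of Jordan blocks for λ):
  λ = -3: algebraic multiplicity = 3, geometric multiplicity = 1
  λ = 5: algebraic multiplicity = 1, geometric multiplicity = 1

Determining the block sizes for each eigenvalue:
  λ = -3: one block (gm = 1), so the single block has size am = 3 → block sizes [3]
  λ = 5: one block (gm = 1), so the single block has size am = 1 → block sizes [1]

Assembling the blocks gives a Jordan form
J =
  [-3,  1,  0, 0]
  [ 0, -3,  1, 0]
  [ 0,  0, -3, 0]
  [ 0,  0,  0, 5]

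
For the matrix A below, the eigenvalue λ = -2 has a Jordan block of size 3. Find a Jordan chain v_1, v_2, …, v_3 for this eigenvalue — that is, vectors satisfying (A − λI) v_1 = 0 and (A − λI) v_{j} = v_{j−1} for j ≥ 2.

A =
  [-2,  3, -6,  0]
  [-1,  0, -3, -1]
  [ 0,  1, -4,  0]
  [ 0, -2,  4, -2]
A Jordan chain for λ = -2 of length 3:
v_1 = (-3, -2, -1, 2)ᵀ
v_2 = (0, -1, 0, 0)ᵀ
v_3 = (1, 0, 0, 0)ᵀ

Let N = A − (-2)·I. We want v_3 with N^3 v_3 = 0 but N^2 v_3 ≠ 0; then v_{j-1} := N · v_j for j = 3, …, 2.

Pick v_3 = (1, 0, 0, 0)ᵀ.
Then v_2 = N · v_3 = (0, -1, 0, 0)ᵀ.
Then v_1 = N · v_2 = (-3, -2, -1, 2)ᵀ.

Sanity check: (A − (-2)·I) v_1 = (0, 0, 0, 0)ᵀ = 0. ✓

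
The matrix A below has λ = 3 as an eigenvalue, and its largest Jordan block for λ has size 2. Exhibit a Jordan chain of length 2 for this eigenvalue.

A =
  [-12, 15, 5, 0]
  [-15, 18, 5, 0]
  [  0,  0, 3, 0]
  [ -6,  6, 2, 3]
A Jordan chain for λ = 3 of length 2:
v_1 = (-15, -15, 0, -6)ᵀ
v_2 = (1, 0, 0, 0)ᵀ

Let N = A − (3)·I. We want v_2 with N^2 v_2 = 0 but N^1 v_2 ≠ 0; then v_{j-1} := N · v_j for j = 2, …, 2.

Pick v_2 = (1, 0, 0, 0)ᵀ.
Then v_1 = N · v_2 = (-15, -15, 0, -6)ᵀ.

Sanity check: (A − (3)·I) v_1 = (0, 0, 0, 0)ᵀ = 0. ✓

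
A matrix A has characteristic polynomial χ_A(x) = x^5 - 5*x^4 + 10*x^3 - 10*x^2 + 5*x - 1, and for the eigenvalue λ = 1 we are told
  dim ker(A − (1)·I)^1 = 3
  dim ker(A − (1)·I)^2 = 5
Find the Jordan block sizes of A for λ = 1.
Block sizes for λ = 1: [2, 2, 1]

From the dimensions of kernels of powers, the number of Jordan blocks of size at least j is d_j − d_{j−1} where d_j = dim ker(N^j) (with d_0 = 0). Computing the differences gives [3, 2].
The number of blocks of size exactly k is (#blocks of size ≥ k) − (#blocks of size ≥ k + 1), so the partition is: 1 block(s) of size 1, 2 block(s) of size 2.
In nonincreasing order the block sizes are [2, 2, 1].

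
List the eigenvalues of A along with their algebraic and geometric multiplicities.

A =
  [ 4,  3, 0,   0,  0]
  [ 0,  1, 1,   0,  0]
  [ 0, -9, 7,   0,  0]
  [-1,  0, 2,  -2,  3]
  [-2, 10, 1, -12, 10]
λ = 4: alg = 5, geom = 2

Step 1 — factor the characteristic polynomial to read off the algebraic multiplicities:
  χ_A(x) = (x - 4)^5

Step 2 — compute geometric multiplicities via the rank-nullity identity g(λ) = n − rank(A − λI):
  rank(A − (4)·I) = 3, so dim ker(A − (4)·I) = n − 3 = 2

Summary:
  λ = 4: algebraic multiplicity = 5, geometric multiplicity = 2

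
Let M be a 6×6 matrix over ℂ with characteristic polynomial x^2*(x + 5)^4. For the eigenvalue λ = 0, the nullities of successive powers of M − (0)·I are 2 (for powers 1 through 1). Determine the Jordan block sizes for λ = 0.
Block sizes for λ = 0: [1, 1]

From the dimensions of kernels of powers, the number of Jordan blocks of size at least j is d_j − d_{j−1} where d_j = dim ker(N^j) (with d_0 = 0). Computing the differences gives [2].
The number of blocks of size exactly k is (#blocks of size ≥ k) − (#blocks of size ≥ k + 1), so the partition is: 2 block(s) of size 1.
In nonincreasing order the block sizes are [1, 1].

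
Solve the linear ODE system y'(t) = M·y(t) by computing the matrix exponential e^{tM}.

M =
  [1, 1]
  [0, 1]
e^{tM} =
  [exp(t), t*exp(t)]
  [0, exp(t)]

Strategy: write M = P · J · P⁻¹ where J is a Jordan canonical form, so e^{tM} = P · e^{tJ} · P⁻¹, and e^{tJ} can be computed block-by-block.

M has Jordan form
J =
  [1, 1]
  [0, 1]
(up to reordering of blocks).

Per-block formulas:
  For a 2×2 Jordan block J_2(1): exp(t · J_2(1)) = e^(1t)·(I + t·N), where N is the 2×2 nilpotent shift.

After assembling e^{tJ} and conjugating by P, we get:

e^{tM} =
  [exp(t), t*exp(t)]
  [0, exp(t)]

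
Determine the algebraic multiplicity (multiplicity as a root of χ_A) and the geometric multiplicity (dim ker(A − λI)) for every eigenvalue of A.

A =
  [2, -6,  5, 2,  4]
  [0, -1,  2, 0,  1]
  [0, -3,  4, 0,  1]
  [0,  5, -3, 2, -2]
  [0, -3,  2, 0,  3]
λ = 2: alg = 5, geom = 2

Step 1 — factor the characteristic polynomial to read off the algebraic multiplicities:
  χ_A(x) = (x - 2)^5

Step 2 — compute geometric multiplicities via the rank-nullity identity g(λ) = n − rank(A − λI):
  rank(A − (2)·I) = 3, so dim ker(A − (2)·I) = n − 3 = 2

Summary:
  λ = 2: algebraic multiplicity = 5, geometric multiplicity = 2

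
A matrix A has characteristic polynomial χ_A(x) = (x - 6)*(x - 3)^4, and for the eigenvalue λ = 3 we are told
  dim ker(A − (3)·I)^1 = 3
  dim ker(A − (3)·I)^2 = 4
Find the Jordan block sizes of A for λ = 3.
Block sizes for λ = 3: [2, 1, 1]

From the dimensions of kernels of powers, the number of Jordan blocks of size at least j is d_j − d_{j−1} where d_j = dim ker(N^j) (with d_0 = 0). Computing the differences gives [3, 1].
The number of blocks of size exactly k is (#blocks of size ≥ k) − (#blocks of size ≥ k + 1), so the partition is: 2 block(s) of size 1, 1 block(s) of size 2.
In nonincreasing order the block sizes are [2, 1, 1].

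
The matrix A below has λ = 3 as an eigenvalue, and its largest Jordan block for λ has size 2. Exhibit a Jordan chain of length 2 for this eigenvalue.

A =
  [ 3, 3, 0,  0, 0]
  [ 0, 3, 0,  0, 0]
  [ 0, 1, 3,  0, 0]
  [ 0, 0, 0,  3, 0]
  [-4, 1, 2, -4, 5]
A Jordan chain for λ = 3 of length 2:
v_1 = (-3, 0, -1, 0, -5)ᵀ
v_2 = (1, -1, 0, 0, 0)ᵀ

Let N = A − (3)·I. We want v_2 with N^2 v_2 = 0 but N^1 v_2 ≠ 0; then v_{j-1} := N · v_j for j = 2, …, 2.

Pick v_2 = (1, -1, 0, 0, 0)ᵀ.
Then v_1 = N · v_2 = (-3, 0, -1, 0, -5)ᵀ.

Sanity check: (A − (3)·I) v_1 = (0, 0, 0, 0, 0)ᵀ = 0. ✓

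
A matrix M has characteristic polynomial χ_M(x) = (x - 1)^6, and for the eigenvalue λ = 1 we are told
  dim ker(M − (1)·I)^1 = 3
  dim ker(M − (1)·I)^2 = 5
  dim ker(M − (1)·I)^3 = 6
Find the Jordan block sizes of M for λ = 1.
Block sizes for λ = 1: [3, 2, 1]

From the dimensions of kernels of powers, the number of Jordan blocks of size at least j is d_j − d_{j−1} where d_j = dim ker(N^j) (with d_0 = 0). Computing the differences gives [3, 2, 1].
The number of blocks of size exactly k is (#blocks of size ≥ k) − (#blocks of size ≥ k + 1), so the partition is: 1 block(s) of size 1, 1 block(s) of size 2, 1 block(s) of size 3.
In nonincreasing order the block sizes are [3, 2, 1].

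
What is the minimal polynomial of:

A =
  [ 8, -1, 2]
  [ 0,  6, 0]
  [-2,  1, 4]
x^2 - 12*x + 36

The characteristic polynomial is χ_A(x) = (x - 6)^3, so the eigenvalues are known. The minimal polynomial is
  m_A(x) = Π_λ (x − λ)^{k_λ}
where k_λ is the size of the *largest* Jordan block for λ (equivalently, the smallest k with (A − λI)^k v = 0 for every generalised eigenvector v of λ).

  λ = 6: largest Jordan block has size 2, contributing (x − 6)^2

So m_A(x) = (x - 6)^2 = x^2 - 12*x + 36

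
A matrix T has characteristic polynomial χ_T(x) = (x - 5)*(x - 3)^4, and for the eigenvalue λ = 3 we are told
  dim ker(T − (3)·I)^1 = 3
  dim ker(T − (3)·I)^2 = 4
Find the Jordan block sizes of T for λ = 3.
Block sizes for λ = 3: [2, 1, 1]

From the dimensions of kernels of powers, the number of Jordan blocks of size at least j is d_j − d_{j−1} where d_j = dim ker(N^j) (with d_0 = 0). Computing the differences gives [3, 1].
The number of blocks of size exactly k is (#blocks of size ≥ k) − (#blocks of size ≥ k + 1), so the partition is: 2 block(s) of size 1, 1 block(s) of size 2.
In nonincreasing order the block sizes are [2, 1, 1].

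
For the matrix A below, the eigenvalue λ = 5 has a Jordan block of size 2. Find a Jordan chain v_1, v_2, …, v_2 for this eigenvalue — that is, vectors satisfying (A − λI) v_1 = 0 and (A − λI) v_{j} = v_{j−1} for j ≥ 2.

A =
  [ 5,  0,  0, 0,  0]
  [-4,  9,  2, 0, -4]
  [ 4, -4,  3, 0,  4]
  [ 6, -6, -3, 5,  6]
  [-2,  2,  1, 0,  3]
A Jordan chain for λ = 5 of length 2:
v_1 = (0, -4, 4, 6, -2)ᵀ
v_2 = (1, 0, 0, 0, 0)ᵀ

Let N = A − (5)·I. We want v_2 with N^2 v_2 = 0 but N^1 v_2 ≠ 0; then v_{j-1} := N · v_j for j = 2, …, 2.

Pick v_2 = (1, 0, 0, 0, 0)ᵀ.
Then v_1 = N · v_2 = (0, -4, 4, 6, -2)ᵀ.

Sanity check: (A − (5)·I) v_1 = (0, 0, 0, 0, 0)ᵀ = 0. ✓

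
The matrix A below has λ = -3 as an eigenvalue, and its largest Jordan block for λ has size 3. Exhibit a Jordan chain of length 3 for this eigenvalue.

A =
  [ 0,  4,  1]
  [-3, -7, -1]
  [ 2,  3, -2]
A Jordan chain for λ = -3 of length 3:
v_1 = (-1, 1, -1)ᵀ
v_2 = (3, -3, 2)ᵀ
v_3 = (1, 0, 0)ᵀ

Let N = A − (-3)·I. We want v_3 with N^3 v_3 = 0 but N^2 v_3 ≠ 0; then v_{j-1} := N · v_j for j = 3, …, 2.

Pick v_3 = (1, 0, 0)ᵀ.
Then v_2 = N · v_3 = (3, -3, 2)ᵀ.
Then v_1 = N · v_2 = (-1, 1, -1)ᵀ.

Sanity check: (A − (-3)·I) v_1 = (0, 0, 0)ᵀ = 0. ✓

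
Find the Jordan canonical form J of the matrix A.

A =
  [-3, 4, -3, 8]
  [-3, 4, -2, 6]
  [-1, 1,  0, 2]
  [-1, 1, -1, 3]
J_3(1) ⊕ J_1(1)

The characteristic polynomial is
  det(x·I − A) = x^4 - 4*x^3 + 6*x^2 - 4*x + 1 = (x - 1)^4

Eigenvalues and multiplicities (the geometric multiplicity of λ is n − rank(A − λI), which equals the number of Jordan blocks for λ):
  λ = 1: algebraic multiplicity = 4, geometric multiplicity = 2

Determining the block sizes for each eigenvalue:
  λ = 1: with am = 4 and gm = 2, the partition is not yet determined (e.g. several partitions of 4 into 2 parts exist). Let N = A − (1)·I. Computing rank(N^1) = 2, rank(N^2) = 1, rank(N^3) = 0; the number of blocks of size ≥ j is rank(N^{j−1}) − rank(N^j), giving [2, 1, 1]. So we have 1 block(s) of size 3, 1 block(s) of size 1 → block sizes [3, 1]

Assembling the blocks gives a Jordan form
J =
  [1, 1, 0, 0]
  [0, 1, 1, 0]
  [0, 0, 1, 0]
  [0, 0, 0, 1]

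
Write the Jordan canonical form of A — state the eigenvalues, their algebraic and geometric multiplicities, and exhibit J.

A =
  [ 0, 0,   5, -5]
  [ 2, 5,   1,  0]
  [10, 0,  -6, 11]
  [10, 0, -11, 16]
J_1(0) ⊕ J_3(5)

The characteristic polynomial is
  det(x·I − A) = x^4 - 15*x^3 + 75*x^2 - 125*x = x*(x - 5)^3

Eigenvalues and multiplicities (the geometric multiplicity of λ is n − rank(A − λI), which equals the number of Jordan blocks for λ):
  λ = 0: algebraic multiplicity = 1, geometric multiplicity = 1
  λ = 5: algebraic multiplicity = 3, geometric multiplicity = 1

Determining the block sizes for each eigenvalue:
  λ = 0: one block (gm = 1), so the single block has size am = 1 → block sizes [1]
  λ = 5: one block (gm = 1), so the single block has size am = 3 → block sizes [3]

Assembling the blocks gives a Jordan form
J =
  [0, 0, 0, 0]
  [0, 5, 1, 0]
  [0, 0, 5, 1]
  [0, 0, 0, 5]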